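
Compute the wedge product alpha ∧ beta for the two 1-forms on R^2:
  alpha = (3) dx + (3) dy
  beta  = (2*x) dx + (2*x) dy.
alpha ∧ beta = 0

Distribute the wedge, using dx_i ∧ dx_j = -dx_j ∧ dx_i and dx_i ∧ dx_i = 0. For each pair (i, j) with i < j, the coefficient of dx_i ∧ dx_j in alpha ∧ beta is (alpha_i * beta_j - alpha_j * beta_i). Collecting: alpha ∧ beta = 0.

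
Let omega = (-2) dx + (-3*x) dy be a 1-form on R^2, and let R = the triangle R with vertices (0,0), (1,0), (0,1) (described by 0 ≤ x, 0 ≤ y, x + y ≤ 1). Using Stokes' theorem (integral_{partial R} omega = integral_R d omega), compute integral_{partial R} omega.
integral_(partial R) omega = -3/2

Stokes: integral_partial_R omega = integral_R d omega with d omega = (∂Q/∂x - ∂P/∂y) dx ∧ dy.
  ∂Q/∂x = -3
  ∂P/∂y = 0
  integrand = ∂Q/∂x - ∂P/∂y = -3.
Integrating over R: integral_0^1 integral_0^{1-x} (-3) dy dx = -3/2.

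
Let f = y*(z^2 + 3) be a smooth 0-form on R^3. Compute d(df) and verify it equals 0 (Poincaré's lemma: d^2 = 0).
d(df) = 0

Step 1: df = sum_i (∂f/∂x_i) dx_i = (0) dx + (z^2 + 3) dy + (2*y*z) dz.
Step 2: Apply d again. Using the 1-form formula, the coefficient of dx ∧ dy in d(df) is ∂^2 f/∂x ∂y - ∂^2 f/∂y ∂x = (0) - (0) = 0 (equality of mixed partials for smooth f).
Similarly for dx ∧ dz and dy ∧ dz — all coefficients vanish. So d(df) = 0.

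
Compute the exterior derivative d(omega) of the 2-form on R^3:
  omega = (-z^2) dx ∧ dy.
d(omega) = (-2*z) dx ∧ dy ∧ dz

For a 2-form omega = sum_{i<j} g_{ij} dx_i ∧ dx_j, the exterior derivative is
  d(omega) = sum_{i<j} d(g_{ij}) ∧ dx_i ∧ dx_j = sum_{i<j, k} (∂g_{ij}/∂x_k) dx_k ∧ dx_i ∧ dx_j.
Expand each term, using dx_k ∧ dx_i ∧ dx_j = sgn(permutation) dx_{(a)} ∧ dx_{(b)} ∧ dx_{(c)} with (a < b < c) sorted:
  d(-z^2) includes (∂/∂z)(-z^2) dz = (-2*z) dz, which multiplied by dx ∧ dy gives (-2*z) dx ∧ dy ∧ dz
Collecting like 3-forms: d(omega) = (-2*z) dx ∧ dy ∧ dz.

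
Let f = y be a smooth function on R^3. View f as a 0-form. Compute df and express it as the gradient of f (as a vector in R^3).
df = (0) dx + (1) dy + (0) dz; grad f = (0, 1, 0)

For a 0-form f, d f = (∂f/∂x) dx + (∂f/∂y) dy + (∂f/∂z) dz. The components of the vector representation are exactly the entries of grad f in Cartesian coordinates:
  ∂f/∂x = 0
  ∂f/∂y = 1
  ∂f/∂z = 0.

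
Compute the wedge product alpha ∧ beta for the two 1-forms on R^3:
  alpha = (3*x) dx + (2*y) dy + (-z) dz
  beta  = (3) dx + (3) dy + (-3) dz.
alpha ∧ beta = (9*x - 6*y) dx ∧ dy + (-9*x + 3*z) dx ∧ dz + (-6*y + 3*z) dy ∧ dz

Distribute the wedge, using dx_i ∧ dx_j = -dx_j ∧ dx_i and dx_i ∧ dx_i = 0. For each pair (i, j) with i < j, the coefficient of dx_i ∧ dx_j in alpha ∧ beta is (alpha_i * beta_j - alpha_j * beta_i). Collecting: alpha ∧ beta = (9*x - 6*y) dx ∧ dy + (-9*x + 3*z) dx ∧ dz + (-6*y + 3*z) dy ∧ dz.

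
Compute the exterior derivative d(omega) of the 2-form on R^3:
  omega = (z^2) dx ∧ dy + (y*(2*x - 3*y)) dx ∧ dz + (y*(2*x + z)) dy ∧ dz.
d(omega) = (-2*x + 8*y + 2*z) dx ∧ dy ∧ dz

For a 2-form omega = sum_{i<j} g_{ij} dx_i ∧ dx_j, the exterior derivative is
  d(omega) = sum_{i<j} d(g_{ij}) ∧ dx_i ∧ dx_j = sum_{i<j, k} (∂g_{ij}/∂x_k) dx_k ∧ dx_i ∧ dx_j.
Expand each term, using dx_k ∧ dx_i ∧ dx_j = sgn(permutation) dx_{(a)} ∧ dx_{(b)} ∧ dx_{(c)} with (a < b < c) sorted:
  d(z^2) includes (∂/∂z)(z^2) dz = (2*z) dz, which multiplied by dx ∧ dy gives (2*z) dx ∧ dy ∧ dz
  d(y*(2*x - 3*y)) includes (∂/∂y)(y*(2*x - 3*y)) dy = (2*x - 6*y) dy, which multiplied by dx ∧ dz gives (-2*x + 6*y) dx ∧ dy ∧ dz
  d(y*(2*x + z)) includes (∂/∂x)(y*(2*x + z)) dx = (2*y) dx, which multiplied by dy ∧ dz gives (2*y) dx ∧ dy ∧ dz
Collecting like 3-forms: d(omega) = (-2*x + 8*y + 2*z) dx ∧ dy ∧ dz.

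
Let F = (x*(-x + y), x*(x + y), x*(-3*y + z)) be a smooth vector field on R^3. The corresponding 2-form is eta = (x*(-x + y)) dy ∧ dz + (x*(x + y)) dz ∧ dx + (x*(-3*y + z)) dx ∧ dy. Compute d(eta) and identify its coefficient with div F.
d(eta) = (y) dx ∧ dy ∧ dz; div F = y

For a 2-form in R^3 of the form above, applying d gives a 3-form with coefficient ∂P/∂x + ∂Q/∂y + ∂R/∂z:
  ∂P/∂x = -2*x + y
  ∂Q/∂y = x
  ∂R/∂z = x
Sum = y, which is exactly div F.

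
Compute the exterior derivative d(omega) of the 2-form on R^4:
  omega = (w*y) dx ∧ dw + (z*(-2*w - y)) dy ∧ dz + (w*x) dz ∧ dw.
d(omega) = (-w) dx ∧ dy ∧ dw + (-2*z) dy ∧ dz ∧ dw + (w) dx ∧ dz ∧ dw

For a 2-form omega = sum_{i<j} g_{ij} dx_i ∧ dx_j, the exterior derivative is
  d(omega) = sum_{i<j} d(g_{ij}) ∧ dx_i ∧ dx_j = sum_{i<j, k} (∂g_{ij}/∂x_k) dx_k ∧ dx_i ∧ dx_j.
Expand each term, using dx_k ∧ dx_i ∧ dx_j = sgn(permutation) dx_{(a)} ∧ dx_{(b)} ∧ dx_{(c)} with (a < b < c) sorted:
  d(w*y) includes (∂/∂y)(w*y) dy = (w) dy, which multiplied by dx ∧ dw gives (-w) dx ∧ dy ∧ dw
  d(z*(-2*w - y)) includes (∂/∂w)(z*(-2*w - y)) dw = (-2*z) dw, which multiplied by dy ∧ dz gives (-2*z) dy ∧ dz ∧ dw
  d(w*x) includes (∂/∂x)(w*x) dx = (w) dx, which multiplied by dz ∧ dw gives (w) dx ∧ dz ∧ dw
Collecting like 3-forms: d(omega) = (-w) dx ∧ dy ∧ dw + (-2*z) dy ∧ dz ∧ dw + (w) dx ∧ dz ∧ dw.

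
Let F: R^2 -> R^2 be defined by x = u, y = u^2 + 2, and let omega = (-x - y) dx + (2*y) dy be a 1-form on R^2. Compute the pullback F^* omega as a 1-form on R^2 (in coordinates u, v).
F^* omega = (4*u^3 - u^2 + 7*u - 2) du

Using F^*(f dg) = (f ∘ F) d(g ∘ F), substitute each coordinate x_i by F_i(u, v) in f_i, and replace dx_i by d F_i = (∂F_i/∂u) du + (∂F_i/∂v) dv.
  For the x component: f_1(F) = -u^2 - u - 2; d F_1 = (1) du + (0) dv
  For the y component: f_2(F) = 2*u^2 + 4; d F_2 = (2*u) du + (0) dv
Combining and collecting du, dv coefficients:
  coeff of du: 4*u^3 - u^2 + 7*u - 2
  coeff of dv: 0
F^* omega = (4*u^3 - u^2 + 7*u - 2) du.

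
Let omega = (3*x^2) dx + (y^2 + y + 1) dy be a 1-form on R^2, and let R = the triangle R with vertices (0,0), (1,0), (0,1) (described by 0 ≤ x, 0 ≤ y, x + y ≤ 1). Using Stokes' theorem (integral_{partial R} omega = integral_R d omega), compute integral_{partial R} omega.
integral_(partial R) omega = 0

Stokes: integral_partial_R omega = integral_R d omega with d omega = (∂Q/∂x - ∂P/∂y) dx ∧ dy.
  ∂Q/∂x = 0
  ∂P/∂y = 0
  integrand = ∂Q/∂x - ∂P/∂y = 0.
Integrating over R: integral_0^1 integral_0^{1-x} (0) dy dx = 0.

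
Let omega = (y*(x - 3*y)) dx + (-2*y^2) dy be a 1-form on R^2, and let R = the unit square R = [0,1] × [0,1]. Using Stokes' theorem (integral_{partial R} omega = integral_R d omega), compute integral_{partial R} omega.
integral_(partial R) omega = 5/2

Stokes: integral_partial_R omega = integral_R d omega with d omega = (∂Q/∂x - ∂P/∂y) dx ∧ dy.
  ∂Q/∂x = 0
  ∂P/∂y = x - 6*y
  integrand = ∂Q/∂x - ∂P/∂y = -x + 6*y.
Integrating over R: integral_0^1 integral_0^1 (-x + 6*y) dx dy = 5/2.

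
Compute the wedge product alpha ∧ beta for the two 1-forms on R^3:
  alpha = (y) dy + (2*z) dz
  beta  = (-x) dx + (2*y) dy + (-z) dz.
alpha ∧ beta = (x*y) dx ∧ dy + (-5*y*z) dy ∧ dz + (2*x*z) dx ∧ dz

Distribute the wedge, using dx_i ∧ dx_j = -dx_j ∧ dx_i and dx_i ∧ dx_i = 0. For each pair (i, j) with i < j, the coefficient of dx_i ∧ dx_j in alpha ∧ beta is (alpha_i * beta_j - alpha_j * beta_i). Collecting: alpha ∧ beta = (x*y) dx ∧ dy + (-5*y*z) dy ∧ dz + (2*x*z) dx ∧ dz.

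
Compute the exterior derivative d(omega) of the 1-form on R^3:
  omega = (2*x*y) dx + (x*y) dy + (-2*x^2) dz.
d(omega) = (-2*x + y) dx ∧ dy + (-4*x) dx ∧ dz

For a 1-form omega = sum_i f_i dx_i, the exterior derivative is
  d(omega) = sum_{i < j} (∂f_j/∂x_i - ∂f_i/∂x_j) dx_i ∧ dx_j.
  coefficient of dx ∧ dy: ∂f_2/∂x - ∂f_1/∂y = ∂(x*y)/∂x - ∂(2*x*y)/∂y = -2*x + y
  coefficient of dx ∧ dz: ∂f_3/∂x - ∂f_1/∂z = ∂(-2*x^2)/∂x - ∂(2*x*y)/∂z = -4*x
Assembling: d(omega) = (-2*x + y) dx ∧ dy + (-4*x) dx ∧ dz.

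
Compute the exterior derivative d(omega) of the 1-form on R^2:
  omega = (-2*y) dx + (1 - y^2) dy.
d(omega) = (2) dx ∧ dy

For a 1-form omega = sum_i f_i dx_i, the exterior derivative is
  d(omega) = sum_{i < j} (∂f_j/∂x_i - ∂f_i/∂x_j) dx_i ∧ dx_j.
  coefficient of dx ∧ dy: ∂f_2/∂x - ∂f_1/∂y = ∂(1 - y^2)/∂x - ∂(-2*y)/∂y = 2
Assembling: d(omega) = (2) dx ∧ dy.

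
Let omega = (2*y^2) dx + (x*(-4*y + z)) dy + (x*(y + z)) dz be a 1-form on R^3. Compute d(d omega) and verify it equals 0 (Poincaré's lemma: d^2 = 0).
d(d omega) = 0

Step 1: d omega = sum_{i<j} (∂f_j/∂x_i - ∂f_i/∂x_j) dx_i ∧ dx_j:
  coeff of dx ∧ dy: -8*y + z
  coeff of dx ∧ dz: y + z
  coeff of dy ∧ dz: 0
Step 2: Apply d again to each 2-form coefficient. The only possible 3-form in R^3 is dx ∧ dy ∧ dz, with coefficient
  ∂(coeff of dy∧dz)/∂x - ∂(coeff of dx∧dz)/∂y + ∂(coeff of dx∧dy)/∂z
  = ∂/∂x (0) - ∂/∂y (y + z) + ∂/∂z (-8*y + z).
Each of these terms simplifies to sums of mixed partials that cancel in pairs. The result is 0 (by equality of mixed partials for smooth functions — Schwarz / Clairaut).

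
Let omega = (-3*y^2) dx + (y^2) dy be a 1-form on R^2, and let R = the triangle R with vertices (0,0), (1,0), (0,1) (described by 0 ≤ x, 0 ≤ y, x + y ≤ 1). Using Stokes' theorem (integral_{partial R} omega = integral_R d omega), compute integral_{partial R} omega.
integral_(partial R) omega = 1

Stokes: integral_partial_R omega = integral_R d omega with d omega = (∂Q/∂x - ∂P/∂y) dx ∧ dy.
  ∂Q/∂x = 0
  ∂P/∂y = -6*y
  integrand = ∂Q/∂x - ∂P/∂y = 6*y.
Integrating over R: integral_0^1 integral_0^{1-x} (6*y) dy dx = 1.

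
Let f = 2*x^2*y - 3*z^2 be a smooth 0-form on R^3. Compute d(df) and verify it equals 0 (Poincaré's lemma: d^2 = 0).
d(df) = 0

Step 1: df = sum_i (∂f/∂x_i) dx_i = (4*x*y) dx + (2*x^2) dy + (-6*z) dz.
Step 2: Apply d again. Using the 1-form formula, the coefficient of dx ∧ dy in d(df) is ∂^2 f/∂x ∂y - ∂^2 f/∂y ∂x = (4*x) - (4*x) = 0 (equality of mixed partials for smooth f).
Similarly for dx ∧ dz and dy ∧ dz — all coefficients vanish. So d(df) = 0.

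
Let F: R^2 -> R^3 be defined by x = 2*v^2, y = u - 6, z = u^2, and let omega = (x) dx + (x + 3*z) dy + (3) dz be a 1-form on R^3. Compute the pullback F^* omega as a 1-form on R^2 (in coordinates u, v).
F^* omega = (3*u^2 + 6*u + 2*v^2) du + (8*v^3) dv

Using F^*(f dg) = (f ∘ F) d(g ∘ F), substitute each coordinate x_i by F_i(u, v) in f_i, and replace dx_i by d F_i = (∂F_i/∂u) du + (∂F_i/∂v) dv.
  For the x component: f_1(F) = 2*v^2; d F_1 = (0) du + (4*v) dv
  For the y component: f_2(F) = 3*u^2 + 2*v^2; d F_2 = (1) du + (0) dv
  For the z component: f_3(F) = 3; d F_3 = (2*u) du + (0) dv
Combining and collecting du, dv coefficients:
  coeff of du: 3*u^2 + 6*u + 2*v^2
  coeff of dv: 8*v^3
F^* omega = (3*u^2 + 6*u + 2*v^2) du + (8*v^3) dv.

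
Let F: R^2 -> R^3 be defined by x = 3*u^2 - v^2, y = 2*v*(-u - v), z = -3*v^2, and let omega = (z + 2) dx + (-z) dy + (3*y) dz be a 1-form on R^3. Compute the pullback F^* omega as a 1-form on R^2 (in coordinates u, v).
F^* omega = (-18*u*v^2 + 12*u - 6*v^3) du + (2*v*(15*u*v + 15*v^2 - 2)) dv

Using F^*(f dg) = (f ∘ F) d(g ∘ F), substitute each coordinate x_i by F_i(u, v) in f_i, and replace dx_i by d F_i = (∂F_i/∂u) du + (∂F_i/∂v) dv.
  For the x component: f_1(F) = 2 - 3*v^2; d F_1 = (6*u) du + (-2*v) dv
  For the y component: f_2(F) = 3*v^2; d F_2 = (-2*v) du + (-2*u - 4*v) dv
  For the z component: f_3(F) = 6*v*(-u - v); d F_3 = (0) du + (-6*v) dv
Combining and collecting du, dv coefficients:
  coeff of du: -18*u*v^2 + 12*u - 6*v^3
  coeff of dv: 2*v*(15*u*v + 15*v^2 - 2)
F^* omega = (-18*u*v^2 + 12*u - 6*v^3) du + (2*v*(15*u*v + 15*v^2 - 2)) dv.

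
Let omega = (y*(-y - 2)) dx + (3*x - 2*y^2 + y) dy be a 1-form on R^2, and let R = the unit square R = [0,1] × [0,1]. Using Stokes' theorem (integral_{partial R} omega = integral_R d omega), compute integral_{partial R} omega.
integral_(partial R) omega = 6

Stokes: integral_partial_R omega = integral_R d omega with d omega = (∂Q/∂x - ∂P/∂y) dx ∧ dy.
  ∂Q/∂x = 3
  ∂P/∂y = -2*y - 2
  integrand = ∂Q/∂x - ∂P/∂y = 2*y + 5.
Integrating over R: integral_0^1 integral_0^1 (2*y + 5) dx dy = 6.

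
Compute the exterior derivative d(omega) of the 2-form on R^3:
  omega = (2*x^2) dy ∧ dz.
d(omega) = (4*x) dx ∧ dy ∧ dz

For a 2-form omega = sum_{i<j} g_{ij} dx_i ∧ dx_j, the exterior derivative is
  d(omega) = sum_{i<j} d(g_{ij}) ∧ dx_i ∧ dx_j = sum_{i<j, k} (∂g_{ij}/∂x_k) dx_k ∧ dx_i ∧ dx_j.
Expand each term, using dx_k ∧ dx_i ∧ dx_j = sgn(permutation) dx_{(a)} ∧ dx_{(b)} ∧ dx_{(c)} with (a < b < c) sorted:
  d(2*x^2) includes (∂/∂x)(2*x^2) dx = (4*x) dx, which multiplied by dy ∧ dz gives (4*x) dx ∧ dy ∧ dz
Collecting like 3-forms: d(omega) = (4*x) dx ∧ dy ∧ dz.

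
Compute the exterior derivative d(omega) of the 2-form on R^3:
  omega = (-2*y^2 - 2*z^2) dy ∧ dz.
d(omega) = 0

For a 2-form omega = sum_{i<j} g_{ij} dx_i ∧ dx_j, the exterior derivative is
  d(omega) = sum_{i<j} d(g_{ij}) ∧ dx_i ∧ dx_j = sum_{i<j, k} (∂g_{ij}/∂x_k) dx_k ∧ dx_i ∧ dx_j.
Expand each term, using dx_k ∧ dx_i ∧ dx_j = sgn(permutation) dx_{(a)} ∧ dx_{(b)} ∧ dx_{(c)} with (a < b < c) sorted:

Collecting like 3-forms: d(omega) = 0.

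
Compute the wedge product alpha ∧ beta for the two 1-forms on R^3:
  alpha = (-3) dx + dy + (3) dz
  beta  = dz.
alpha ∧ beta = (-3) dx ∧ dz + (1) dy ∧ dz

Distribute the wedge, using dx_i ∧ dx_j = -dx_j ∧ dx_i and dx_i ∧ dx_i = 0. For each pair (i, j) with i < j, the coefficient of dx_i ∧ dx_j in alpha ∧ beta is (alpha_i * beta_j - alpha_j * beta_i). Collecting: alpha ∧ beta = (-3) dx ∧ dz + (1) dy ∧ dz.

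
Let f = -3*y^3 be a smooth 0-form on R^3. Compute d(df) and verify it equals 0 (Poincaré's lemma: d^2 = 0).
d(df) = 0

Step 1: df = sum_i (∂f/∂x_i) dx_i = (0) dx + (-9*y^2) dy + (0) dz.
Step 2: Apply d again. Using the 1-form formula, the coefficient of dx ∧ dy in d(df) is ∂^2 f/∂x ∂y - ∂^2 f/∂y ∂x = (0) - (0) = 0 (equality of mixed partials for smooth f).
Similarly for dx ∧ dz and dy ∧ dz — all coefficients vanish. So d(df) = 0.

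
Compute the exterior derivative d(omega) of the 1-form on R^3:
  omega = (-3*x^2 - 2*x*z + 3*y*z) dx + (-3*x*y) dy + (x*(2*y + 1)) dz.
d(omega) = (-3*y - 3*z) dx ∧ dy + (2*x - y + 1) dx ∧ dz + (2*x) dy ∧ dz

For a 1-form omega = sum_i f_i dx_i, the exterior derivative is
  d(omega) = sum_{i < j} (∂f_j/∂x_i - ∂f_i/∂x_j) dx_i ∧ dx_j.
  coefficient of dx ∧ dy: ∂f_2/∂x - ∂f_1/∂y = ∂(-3*x*y)/∂x - ∂(-3*x^2 - 2*x*z + 3*y*z)/∂y = -3*y - 3*z
  coefficient of dx ∧ dz: ∂f_3/∂x - ∂f_1/∂z = ∂(x*(2*y + 1))/∂x - ∂(-3*x^2 - 2*x*z + 3*y*z)/∂z = 2*x - y + 1
  coefficient of dy ∧ dz: ∂f_3/∂y - ∂f_2/∂z = ∂(x*(2*y + 1))/∂y - ∂(-3*x*y)/∂z = 2*x
Assembling: d(omega) = (-3*y - 3*z) dx ∧ dy + (2*x - y + 1) dx ∧ dz + (2*x) dy ∧ dz.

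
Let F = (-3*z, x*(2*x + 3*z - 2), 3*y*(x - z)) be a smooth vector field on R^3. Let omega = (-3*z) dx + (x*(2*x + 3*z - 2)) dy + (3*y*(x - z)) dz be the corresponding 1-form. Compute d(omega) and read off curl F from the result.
d(omega) = (-3*z) dy ∧ dz + (-3*y - 3) dz ∧ dx + (4*x + 3*z - 2) dx ∧ dy; curl F = (-3*z, -3*y - 3, 4*x + 3*z - 2)

d omega = sum_{i<j} (∂f_j/∂x_i - ∂f_i/∂x_j) dx_i ∧ dx_j. Under the identification (dy ∧ dz, dz ∧ dx, dx ∧ dy) ↔ (e_x, e_y, e_z), the coefficients are exactly the components of curl F. Compute:
  ∂R/∂y - ∂Q/∂z = (3*x - 3*z) - (3*x) = -3*z
  ∂P/∂z - ∂R/∂x = (-3) - (3*y) = -3*y - 3
  ∂Q/∂x - ∂P/∂y = (4*x + 3*z - 2) - (0) = 4*x + 3*z - 2.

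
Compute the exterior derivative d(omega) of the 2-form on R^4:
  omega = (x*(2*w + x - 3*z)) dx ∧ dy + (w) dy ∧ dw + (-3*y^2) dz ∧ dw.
d(omega) = (-3*x) dx ∧ dy ∧ dz + (2*x) dx ∧ dy ∧ dw + (-6*y) dy ∧ dz ∧ dw

For a 2-form omega = sum_{i<j} g_{ij} dx_i ∧ dx_j, the exterior derivative is
  d(omega) = sum_{i<j} d(g_{ij}) ∧ dx_i ∧ dx_j = sum_{i<j, k} (∂g_{ij}/∂x_k) dx_k ∧ dx_i ∧ dx_j.
Expand each term, using dx_k ∧ dx_i ∧ dx_j = sgn(permutation) dx_{(a)} ∧ dx_{(b)} ∧ dx_{(c)} with (a < b < c) sorted:
  d(x*(2*w + x - 3*z)) includes (∂/∂z)(x*(2*w + x - 3*z)) dz = (-3*x) dz, which multiplied by dx ∧ dy gives (-3*x) dx ∧ dy ∧ dz
  d(x*(2*w + x - 3*z)) includes (∂/∂w)(x*(2*w + x - 3*z)) dw = (2*x) dw, which multiplied by dx ∧ dy gives (2*x) dx ∧ dy ∧ dw
  d(-3*y^2) includes (∂/∂y)(-3*y^2) dy = (-6*y) dy, which multiplied by dz ∧ dw gives (-6*y) dy ∧ dz ∧ dw
Collecting like 3-forms: d(omega) = (-3*x) dx ∧ dy ∧ dz + (2*x) dx ∧ dy ∧ dw + (-6*y) dy ∧ dz ∧ dw.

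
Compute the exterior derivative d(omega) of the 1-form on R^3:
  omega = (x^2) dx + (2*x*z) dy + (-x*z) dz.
d(omega) = (2*z) dx ∧ dy + (-z) dx ∧ dz + (-2*x) dy ∧ dz

For a 1-form omega = sum_i f_i dx_i, the exterior derivative is
  d(omega) = sum_{i < j} (∂f_j/∂x_i - ∂f_i/∂x_j) dx_i ∧ dx_j.
  coefficient of dx ∧ dy: ∂f_2/∂x - ∂f_1/∂y = ∂(2*x*z)/∂x - ∂(x^2)/∂y = 2*z
  coefficient of dx ∧ dz: ∂f_3/∂x - ∂f_1/∂z = ∂(-x*z)/∂x - ∂(x^2)/∂z = -z
  coefficient of dy ∧ dz: ∂f_3/∂y - ∂f_2/∂z = ∂(-x*z)/∂y - ∂(2*x*z)/∂z = -2*x
Assembling: d(omega) = (2*z) dx ∧ dy + (-z) dx ∧ dz + (-2*x) dy ∧ dz.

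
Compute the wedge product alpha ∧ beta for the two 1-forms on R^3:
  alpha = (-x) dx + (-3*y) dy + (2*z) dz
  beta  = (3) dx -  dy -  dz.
alpha ∧ beta = (x + 9*y) dx ∧ dy + (x - 6*z) dx ∧ dz + (3*y + 2*z) dy ∧ dz

Distribute the wedge, using dx_i ∧ dx_j = -dx_j ∧ dx_i and dx_i ∧ dx_i = 0. For each pair (i, j) with i < j, the coefficient of dx_i ∧ dx_j in alpha ∧ beta is (alpha_i * beta_j - alpha_j * beta_i). Collecting: alpha ∧ beta = (x + 9*y) dx ∧ dy + (x - 6*z) dx ∧ dz + (3*y + 2*z) dy ∧ dz.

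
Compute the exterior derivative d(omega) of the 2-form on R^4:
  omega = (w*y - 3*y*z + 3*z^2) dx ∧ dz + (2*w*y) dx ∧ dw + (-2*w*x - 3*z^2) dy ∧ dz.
d(omega) = (-3*w + 3*z) dx ∧ dy ∧ dz + (y) dx ∧ dz ∧ dw + (-2*w) dx ∧ dy ∧ dw + (-2*x) dy ∧ dz ∧ dw

For a 2-form omega = sum_{i<j} g_{ij} dx_i ∧ dx_j, the exterior derivative is
  d(omega) = sum_{i<j} d(g_{ij}) ∧ dx_i ∧ dx_j = sum_{i<j, k} (∂g_{ij}/∂x_k) dx_k ∧ dx_i ∧ dx_j.
Expand each term, using dx_k ∧ dx_i ∧ dx_j = sgn(permutation) dx_{(a)} ∧ dx_{(b)} ∧ dx_{(c)} with (a < b < c) sorted:
  d(w*y - 3*y*z + 3*z^2) includes (∂/∂y)(w*y - 3*y*z + 3*z^2) dy = (w - 3*z) dy, which multiplied by dx ∧ dz gives (-w + 3*z) dx ∧ dy ∧ dz
  d(w*y - 3*y*z + 3*z^2) includes (∂/∂w)(w*y - 3*y*z + 3*z^2) dw = (y) dw, which multiplied by dx ∧ dz gives (y) dx ∧ dz ∧ dw
  d(2*w*y) includes (∂/∂y)(2*w*y) dy = (2*w) dy, which multiplied by dx ∧ dw gives (-2*w) dx ∧ dy ∧ dw
  d(-2*w*x - 3*z^2) includes (∂/∂x)(-2*w*x - 3*z^2) dx = (-2*w) dx, which multiplied by dy ∧ dz gives (-2*w) dx ∧ dy ∧ dz
  d(-2*w*x - 3*z^2) includes (∂/∂w)(-2*w*x - 3*z^2) dw = (-2*x) dw, which multiplied by dy ∧ dz gives (-2*x) dy ∧ dz ∧ dw
Collecting like 3-forms: d(omega) = (-3*w + 3*z) dx ∧ dy ∧ dz + (y) dx ∧ dz ∧ dw + (-2*w) dx ∧ dy ∧ dw + (-2*x) dy ∧ dz ∧ dw.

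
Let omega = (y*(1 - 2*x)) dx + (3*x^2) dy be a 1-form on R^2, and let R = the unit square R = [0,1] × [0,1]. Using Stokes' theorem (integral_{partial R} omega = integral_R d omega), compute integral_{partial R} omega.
integral_(partial R) omega = 3

Stokes: integral_partial_R omega = integral_R d omega with d omega = (∂Q/∂x - ∂P/∂y) dx ∧ dy.
  ∂Q/∂x = 6*x
  ∂P/∂y = 1 - 2*x
  integrand = ∂Q/∂x - ∂P/∂y = 8*x - 1.
Integrating over R: integral_0^1 integral_0^1 (8*x - 1) dx dy = 3.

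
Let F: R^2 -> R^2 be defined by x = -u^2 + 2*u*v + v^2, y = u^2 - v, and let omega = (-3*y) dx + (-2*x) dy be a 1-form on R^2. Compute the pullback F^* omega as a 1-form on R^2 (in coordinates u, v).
F^* omega = (10*u^3 - 14*u^2*v - 4*u*v^2 - 6*u*v + 6*v^2) du + (-6*u^3 - 6*u^2*v - 2*u^2 + 10*u*v + 8*v^2) dv

Using F^*(f dg) = (f ∘ F) d(g ∘ F), substitute each coordinate x_i by F_i(u, v) in f_i, and replace dx_i by d F_i = (∂F_i/∂u) du + (∂F_i/∂v) dv.
  For the x component: f_1(F) = -3*u^2 + 3*v; d F_1 = (-2*u + 2*v) du + (2*u + 2*v) dv
  For the y component: f_2(F) = 2*u^2 - 4*u*v - 2*v^2; d F_2 = (2*u) du + (-1) dv
Combining and collecting du, dv coefficients:
  coeff of du: 10*u^3 - 14*u^2*v - 4*u*v^2 - 6*u*v + 6*v^2
  coeff of dv: -6*u^3 - 6*u^2*v - 2*u^2 + 10*u*v + 8*v^2
F^* omega = (10*u^3 - 14*u^2*v - 4*u*v^2 - 6*u*v + 6*v^2) du + (-6*u^3 - 6*u^2*v - 2*u^2 + 10*u*v + 8*v^2) dv.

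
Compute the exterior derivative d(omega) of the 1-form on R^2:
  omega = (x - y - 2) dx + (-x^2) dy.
d(omega) = (1 - 2*x) dx ∧ dy

For a 1-form omega = sum_i f_i dx_i, the exterior derivative is
  d(omega) = sum_{i < j} (∂f_j/∂x_i - ∂f_i/∂x_j) dx_i ∧ dx_j.
  coefficient of dx ∧ dy: ∂f_2/∂x - ∂f_1/∂y = ∂(-x^2)/∂x - ∂(x - y - 2)/∂y = 1 - 2*x
Assembling: d(omega) = (1 - 2*x) dx ∧ dy.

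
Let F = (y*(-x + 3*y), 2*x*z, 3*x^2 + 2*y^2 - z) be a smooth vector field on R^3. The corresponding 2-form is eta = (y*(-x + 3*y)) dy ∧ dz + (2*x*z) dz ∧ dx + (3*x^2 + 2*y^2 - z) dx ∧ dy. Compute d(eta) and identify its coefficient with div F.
d(eta) = (-y - 1) dx ∧ dy ∧ dz; div F = -y - 1

For a 2-form in R^3 of the form above, applying d gives a 3-form with coefficient ∂P/∂x + ∂Q/∂y + ∂R/∂z:
  ∂P/∂x = -y
  ∂Q/∂y = 0
  ∂R/∂z = -1
Sum = -y - 1, which is exactly div F.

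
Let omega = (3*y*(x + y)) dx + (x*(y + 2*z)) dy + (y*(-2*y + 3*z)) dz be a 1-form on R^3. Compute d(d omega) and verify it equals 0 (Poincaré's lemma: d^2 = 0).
d(d omega) = 0

Step 1: d omega = sum_{i<j} (∂f_j/∂x_i - ∂f_i/∂x_j) dx_i ∧ dx_j:
  coeff of dx ∧ dy: -3*x - 5*y + 2*z
  coeff of dx ∧ dz: 0
  coeff of dy ∧ dz: -2*x - 4*y + 3*z
Step 2: Apply d again to each 2-form coefficient. The only possible 3-form in R^3 is dx ∧ dy ∧ dz, with coefficient
  ∂(coeff of dy∧dz)/∂x - ∂(coeff of dx∧dz)/∂y + ∂(coeff of dx∧dy)/∂z
  = ∂/∂x (-2*x - 4*y + 3*z) - ∂/∂y (0) + ∂/∂z (-3*x - 5*y + 2*z).
Each of these terms simplifies to sums of mixed partials that cancel in pairs. The result is 0 (by equality of mixed partials for smooth functions — Schwarz / Clairaut).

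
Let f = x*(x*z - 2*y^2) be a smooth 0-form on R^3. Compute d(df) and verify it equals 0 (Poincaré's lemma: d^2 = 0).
d(df) = 0

Step 1: df = sum_i (∂f/∂x_i) dx_i = (2*x*z - 2*y^2) dx + (-4*x*y) dy + (x^2) dz.
Step 2: Apply d again. Using the 1-form formula, the coefficient of dx ∧ dy in d(df) is ∂^2 f/∂x ∂y - ∂^2 f/∂y ∂x = (-4*y) - (-4*y) = 0 (equality of mixed partials for smooth f).
Similarly for dx ∧ dz and dy ∧ dz — all coefficients vanish. So d(df) = 0.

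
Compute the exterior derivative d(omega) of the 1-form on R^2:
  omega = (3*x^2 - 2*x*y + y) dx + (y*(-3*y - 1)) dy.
d(omega) = (2*x - 1) dx ∧ dy

For a 1-form omega = sum_i f_i dx_i, the exterior derivative is
  d(omega) = sum_{i < j} (∂f_j/∂x_i - ∂f_i/∂x_j) dx_i ∧ dx_j.
  coefficient of dx ∧ dy: ∂f_2/∂x - ∂f_1/∂y = ∂(y*(-3*y - 1))/∂x - ∂(3*x^2 - 2*x*y + y)/∂y = 2*x - 1
Assembling: d(omega) = (2*x - 1) dx ∧ dy.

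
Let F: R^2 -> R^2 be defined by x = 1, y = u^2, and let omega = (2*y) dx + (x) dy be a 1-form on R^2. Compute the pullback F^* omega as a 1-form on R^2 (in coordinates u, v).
F^* omega = (2*u) du

Using F^*(f dg) = (f ∘ F) d(g ∘ F), substitute each coordinate x_i by F_i(u, v) in f_i, and replace dx_i by d F_i = (∂F_i/∂u) du + (∂F_i/∂v) dv.
  For the x component: f_1(F) = 2*u^2; d F_1 = (0) du + (0) dv
  For the y component: f_2(F) = 1; d F_2 = (2*u) du + (0) dv
Combining and collecting du, dv coefficients:
  coeff of du: 2*u
  coeff of dv: 0
F^* omega = (2*u) du.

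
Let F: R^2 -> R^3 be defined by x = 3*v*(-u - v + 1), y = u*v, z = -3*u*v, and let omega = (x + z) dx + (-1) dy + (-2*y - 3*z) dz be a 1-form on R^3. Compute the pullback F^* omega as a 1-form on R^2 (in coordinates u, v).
F^* omega = (v*(-3*u*v + 9*v^2 - 9*v - 1)) du + (-3*u^2*v + 45*u*v^2 - 27*u*v - u + 18*v^3 - 27*v^2 + 9*v) dv

Using F^*(f dg) = (f ∘ F) d(g ∘ F), substitute each coordinate x_i by F_i(u, v) in f_i, and replace dx_i by d F_i = (∂F_i/∂u) du + (∂F_i/∂v) dv.
  For the x component: f_1(F) = 3*v*(-2*u - v + 1); d F_1 = (-3*v) du + (-3*u - 6*v + 3) dv
  For the y component: f_2(F) = -1; d F_2 = (v) du + (u) dv
  For the z component: f_3(F) = 7*u*v; d F_3 = (-3*v) du + (-3*u) dv
Combining and collecting du, dv coefficients:
  coeff of du: v*(-3*u*v + 9*v^2 - 9*v - 1)
  coeff of dv: -3*u^2*v + 45*u*v^2 - 27*u*v - u + 18*v^3 - 27*v^2 + 9*v
F^* omega = (v*(-3*u*v + 9*v^2 - 9*v - 1)) du + (-3*u^2*v + 45*u*v^2 - 27*u*v - u + 18*v^3 - 27*v^2 + 9*v) dv.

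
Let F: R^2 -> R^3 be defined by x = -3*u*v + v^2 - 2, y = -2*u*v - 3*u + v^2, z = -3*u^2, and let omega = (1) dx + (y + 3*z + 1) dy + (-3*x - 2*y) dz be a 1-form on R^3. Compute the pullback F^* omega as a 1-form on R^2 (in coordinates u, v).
F^* omega = (-60*u^2*v - 9*u^2 + 34*u*v^2 + 12*u*v - 27*u - 2*v^3 - 3*v^2 - 5*v - 3) du + (18*u^3 - 14*u^2*v + 6*u^2 - 6*u*v^2 - 6*u*v - 5*u + 2*v^3 + 4*v) dv

Using F^*(f dg) = (f ∘ F) d(g ∘ F), substitute each coordinate x_i by F_i(u, v) in f_i, and replace dx_i by d F_i = (∂F_i/∂u) du + (∂F_i/∂v) dv.
  For the x component: f_1(F) = 1; d F_1 = (-3*v) du + (-3*u + 2*v) dv
  For the y component: f_2(F) = -9*u^2 - 2*u*v - 3*u + v^2 + 1; d F_2 = (-2*v - 3) du + (-2*u + 2*v) dv
  For the z component: f_3(F) = 13*u*v + 6*u - 5*v^2 + 6; d F_3 = (-6*u) du + (0) dv
Combining and collecting du, dv coefficients:
  coeff of du: -60*u^2*v - 9*u^2 + 34*u*v^2 + 12*u*v - 27*u - 2*v^3 - 3*v^2 - 5*v - 3
  coeff of dv: 18*u^3 - 14*u^2*v + 6*u^2 - 6*u*v^2 - 6*u*v - 5*u + 2*v^3 + 4*v
F^* omega = (-60*u^2*v - 9*u^2 + 34*u*v^2 + 12*u*v - 27*u - 2*v^3 - 3*v^2 - 5*v - 3) du + (18*u^3 - 14*u^2*v + 6*u^2 - 6*u*v^2 - 6*u*v - 5*u + 2*v^3 + 4*v) dv.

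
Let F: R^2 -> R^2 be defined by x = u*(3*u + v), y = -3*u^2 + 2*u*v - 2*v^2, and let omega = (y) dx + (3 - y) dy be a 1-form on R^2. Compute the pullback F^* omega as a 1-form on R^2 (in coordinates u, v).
F^* omega = (-36*u^3 + 27*u^2*v - 26*u*v^2 - 18*u + 2*v^3 + 6*v) du + (3*u^3 - 14*u^2*v + 10*u*v^2 + 6*u - 8*v^3 - 12*v) dv

Using F^*(f dg) = (f ∘ F) d(g ∘ F), substitute each coordinate x_i by F_i(u, v) in f_i, and replace dx_i by d F_i = (∂F_i/∂u) du + (∂F_i/∂v) dv.
  For the x component: f_1(F) = -3*u^2 + 2*u*v - 2*v^2; d F_1 = (6*u + v) du + (u) dv
  For the y component: f_2(F) = 3*u^2 - 2*u*v + 2*v^2 + 3; d F_2 = (-6*u + 2*v) du + (2*u - 4*v) dv
Combining and collecting du, dv coefficients:
  coeff of du: -36*u^3 + 27*u^2*v - 26*u*v^2 - 18*u + 2*v^3 + 6*v
  coeff of dv: 3*u^3 - 14*u^2*v + 10*u*v^2 + 6*u - 8*v^3 - 12*v
F^* omega = (-36*u^3 + 27*u^2*v - 26*u*v^2 - 18*u + 2*v^3 + 6*v) du + (3*u^3 - 14*u^2*v + 10*u*v^2 + 6*u - 8*v^3 - 12*v) dv.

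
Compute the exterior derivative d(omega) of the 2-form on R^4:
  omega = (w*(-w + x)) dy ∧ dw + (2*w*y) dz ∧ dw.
d(omega) = (w) dx ∧ dy ∧ dw + (2*w) dy ∧ dz ∧ dw

For a 2-form omega = sum_{i<j} g_{ij} dx_i ∧ dx_j, the exterior derivative is
  d(omega) = sum_{i<j} d(g_{ij}) ∧ dx_i ∧ dx_j = sum_{i<j, k} (∂g_{ij}/∂x_k) dx_k ∧ dx_i ∧ dx_j.
Expand each term, using dx_k ∧ dx_i ∧ dx_j = sgn(permutation) dx_{(a)} ∧ dx_{(b)} ∧ dx_{(c)} with (a < b < c) sorted:
  d(w*(-w + x)) includes (∂/∂x)(w*(-w + x)) dx = (w) dx, which multiplied by dy ∧ dw gives (w) dx ∧ dy ∧ dw
  d(2*w*y) includes (∂/∂y)(2*w*y) dy = (2*w) dy, which multiplied by dz ∧ dw gives (2*w) dy ∧ dz ∧ dw
Collecting like 3-forms: d(omega) = (w) dx ∧ dy ∧ dw + (2*w) dy ∧ dz ∧ dw.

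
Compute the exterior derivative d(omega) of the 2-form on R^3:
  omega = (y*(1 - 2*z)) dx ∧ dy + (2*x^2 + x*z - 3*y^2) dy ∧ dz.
d(omega) = (4*x - 2*y + z) dx ∧ dy ∧ dz

For a 2-form omega = sum_{i<j} g_{ij} dx_i ∧ dx_j, the exterior derivative is
  d(omega) = sum_{i<j} d(g_{ij}) ∧ dx_i ∧ dx_j = sum_{i<j, k} (∂g_{ij}/∂x_k) dx_k ∧ dx_i ∧ dx_j.
Expand each term, using dx_k ∧ dx_i ∧ dx_j = sgn(permutation) dx_{(a)} ∧ dx_{(b)} ∧ dx_{(c)} with (a < b < c) sorted:
  d(y*(1 - 2*z)) includes (∂/∂z)(y*(1 - 2*z)) dz = (-2*y) dz, which multiplied by dx ∧ dy gives (-2*y) dx ∧ dy ∧ dz
  d(2*x^2 + x*z - 3*y^2) includes (∂/∂x)(2*x^2 + x*z - 3*y^2) dx = (4*x + z) dx, which multiplied by dy ∧ dz gives (4*x + z) dx ∧ dy ∧ dz
Collecting like 3-forms: d(omega) = (4*x - 2*y + z) dx ∧ dy ∧ dz.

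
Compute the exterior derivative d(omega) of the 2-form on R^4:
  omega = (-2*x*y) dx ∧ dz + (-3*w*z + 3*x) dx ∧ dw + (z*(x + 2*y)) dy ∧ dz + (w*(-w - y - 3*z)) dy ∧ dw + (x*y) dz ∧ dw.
d(omega) = (2*x + z) dx ∧ dy ∧ dz + (3*w + y) dx ∧ dz ∧ dw + (3*w + x) dy ∧ dz ∧ dw

For a 2-form omega = sum_{i<j} g_{ij} dx_i ∧ dx_j, the exterior derivative is
  d(omega) = sum_{i<j} d(g_{ij}) ∧ dx_i ∧ dx_j = sum_{i<j, k} (∂g_{ij}/∂x_k) dx_k ∧ dx_i ∧ dx_j.
Expand each term, using dx_k ∧ dx_i ∧ dx_j = sgn(permutation) dx_{(a)} ∧ dx_{(b)} ∧ dx_{(c)} with (a < b < c) sorted:
  d(-2*x*y) includes (∂/∂y)(-2*x*y) dy = (-2*x) dy, which multiplied by dx ∧ dz gives (2*x) dx ∧ dy ∧ dz
  d(-3*w*z + 3*x) includes (∂/∂z)(-3*w*z + 3*x) dz = (-3*w) dz, which multiplied by dx ∧ dw gives (3*w) dx ∧ dz ∧ dw
  d(z*(x + 2*y)) includes (∂/∂x)(z*(x + 2*y)) dx = (z) dx, which multiplied by dy ∧ dz gives (z) dx ∧ dy ∧ dz
  d(w*(-w - y - 3*z)) includes (∂/∂z)(w*(-w - y - 3*z)) dz = (-3*w) dz, which multiplied by dy ∧ dw gives (3*w) dy ∧ dz ∧ dw
  d(x*y) includes (∂/∂x)(x*y) dx = (y) dx, which multiplied by dz ∧ dw gives (y) dx ∧ dz ∧ dw
  d(x*y) includes (∂/∂y)(x*y) dy = (x) dy, which multiplied by dz ∧ dw gives (x) dy ∧ dz ∧ dw
Collecting like 3-forms: d(omega) = (2*x + z) dx ∧ dy ∧ dz + (3*w + y) dx ∧ dz ∧ dw + (3*w + x) dy ∧ dz ∧ dw.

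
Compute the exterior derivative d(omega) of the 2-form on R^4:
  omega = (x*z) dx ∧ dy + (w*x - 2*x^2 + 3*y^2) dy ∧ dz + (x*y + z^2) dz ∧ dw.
d(omega) = (w - 3*x) dx ∧ dy ∧ dz + (2*x) dy ∧ dz ∧ dw + (y) dx ∧ dz ∧ dw

For a 2-form omega = sum_{i<j} g_{ij} dx_i ∧ dx_j, the exterior derivative is
  d(omega) = sum_{i<j} d(g_{ij}) ∧ dx_i ∧ dx_j = sum_{i<j, k} (∂g_{ij}/∂x_k) dx_k ∧ dx_i ∧ dx_j.
Expand each term, using dx_k ∧ dx_i ∧ dx_j = sgn(permutation) dx_{(a)} ∧ dx_{(b)} ∧ dx_{(c)} with (a < b < c) sorted:
  d(x*z) includes (∂/∂z)(x*z) dz = (x) dz, which multiplied by dx ∧ dy gives (x) dx ∧ dy ∧ dz
  d(w*x - 2*x^2 + 3*y^2) includes (∂/∂x)(w*x - 2*x^2 + 3*y^2) dx = (w - 4*x) dx, which multiplied by dy ∧ dz gives (w - 4*x) dx ∧ dy ∧ dz
  d(w*x - 2*x^2 + 3*y^2) includes (∂/∂w)(w*x - 2*x^2 + 3*y^2) dw = (x) dw, which multiplied by dy ∧ dz gives (x) dy ∧ dz ∧ dw
  d(x*y + z^2) includes (∂/∂x)(x*y + z^2) dx = (y) dx, which multiplied by dz ∧ dw gives (y) dx ∧ dz ∧ dw
  d(x*y + z^2) includes (∂/∂y)(x*y + z^2) dy = (x) dy, which multiplied by dz ∧ dw gives (x) dy ∧ dz ∧ dw
Collecting like 3-forms: d(omega) = (w - 3*x) dx ∧ dy ∧ dz + (2*x) dy ∧ dz ∧ dw + (y) dx ∧ dz ∧ dw.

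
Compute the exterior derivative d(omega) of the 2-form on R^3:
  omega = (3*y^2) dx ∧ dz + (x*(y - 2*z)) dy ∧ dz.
d(omega) = (-5*y - 2*z) dx ∧ dy ∧ dz

For a 2-form omega = sum_{i<j} g_{ij} dx_i ∧ dx_j, the exterior derivative is
  d(omega) = sum_{i<j} d(g_{ij}) ∧ dx_i ∧ dx_j = sum_{i<j, k} (∂g_{ij}/∂x_k) dx_k ∧ dx_i ∧ dx_j.
Expand each term, using dx_k ∧ dx_i ∧ dx_j = sgn(permutation) dx_{(a)} ∧ dx_{(b)} ∧ dx_{(c)} with (a < b < c) sorted:
  d(3*y^2) includes (∂/∂y)(3*y^2) dy = (6*y) dy, which multiplied by dx ∧ dz gives (-6*y) dx ∧ dy ∧ dz
  d(x*(y - 2*z)) includes (∂/∂x)(x*(y - 2*z)) dx = (y - 2*z) dx, which multiplied by dy ∧ dz gives (y - 2*z) dx ∧ dy ∧ dz
Collecting like 3-forms: d(omega) = (-5*y - 2*z) dx ∧ dy ∧ dz.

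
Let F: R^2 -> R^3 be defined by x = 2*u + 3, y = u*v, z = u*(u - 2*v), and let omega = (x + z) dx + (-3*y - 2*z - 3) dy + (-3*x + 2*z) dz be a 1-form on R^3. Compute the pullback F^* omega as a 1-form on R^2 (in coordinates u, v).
F^* omega = (4*u^3 - 14*u^2*v - 10*u^2 + 9*u*v^2 + 8*u*v - 14*u + 15*v + 6) du + (3*u*(-2*u^2 + 3*u*v + 4*u + 5)) dv

Using F^*(f dg) = (f ∘ F) d(g ∘ F), substitute each coordinate x_i by F_i(u, v) in f_i, and replace dx_i by d F_i = (∂F_i/∂u) du + (∂F_i/∂v) dv.
  For the x component: f_1(F) = u^2 - 2*u*v + 2*u + 3; d F_1 = (2) du + (0) dv
  For the y component: f_2(F) = -2*u^2 + u*v - 3; d F_2 = (v) du + (u) dv
  For the z component: f_3(F) = 2*u^2 - 4*u*v - 6*u - 9; d F_3 = (2*u - 2*v) du + (-2*u) dv
Combining and collecting du, dv coefficients:
  coeff of du: 4*u^3 - 14*u^2*v - 10*u^2 + 9*u*v^2 + 8*u*v - 14*u + 15*v + 6
  coeff of dv: 3*u*(-2*u^2 + 3*u*v + 4*u + 5)
F^* omega = (4*u^3 - 14*u^2*v - 10*u^2 + 9*u*v^2 + 8*u*v - 14*u + 15*v + 6) du + (3*u*(-2*u^2 + 3*u*v + 4*u + 5)) dv.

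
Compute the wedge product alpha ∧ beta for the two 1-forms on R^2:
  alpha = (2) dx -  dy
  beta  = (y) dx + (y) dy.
alpha ∧ beta = (3*y) dx ∧ dy

Distribute the wedge, using dx_i ∧ dx_j = -dx_j ∧ dx_i and dx_i ∧ dx_i = 0. For each pair (i, j) with i < j, the coefficient of dx_i ∧ dx_j in alpha ∧ beta is (alpha_i * beta_j - alpha_j * beta_i). Collecting: alpha ∧ beta = (3*y) dx ∧ dy.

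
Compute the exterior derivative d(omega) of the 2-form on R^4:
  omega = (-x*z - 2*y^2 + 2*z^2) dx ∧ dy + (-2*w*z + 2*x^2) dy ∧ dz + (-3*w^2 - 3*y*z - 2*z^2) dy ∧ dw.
d(omega) = (3*x + 4*z) dx ∧ dy ∧ dz + (3*y + 2*z) dy ∧ dz ∧ dw

For a 2-form omega = sum_{i<j} g_{ij} dx_i ∧ dx_j, the exterior derivative is
  d(omega) = sum_{i<j} d(g_{ij}) ∧ dx_i ∧ dx_j = sum_{i<j, k} (∂g_{ij}/∂x_k) dx_k ∧ dx_i ∧ dx_j.
Expand each term, using dx_k ∧ dx_i ∧ dx_j = sgn(permutation) dx_{(a)} ∧ dx_{(b)} ∧ dx_{(c)} with (a < b < c) sorted:
  d(-x*z - 2*y^2 + 2*z^2) includes (∂/∂z)(-x*z - 2*y^2 + 2*z^2) dz = (-x + 4*z) dz, which multiplied by dx ∧ dy gives (-x + 4*z) dx ∧ dy ∧ dz
  d(-2*w*z + 2*x^2) includes (∂/∂x)(-2*w*z + 2*x^2) dx = (4*x) dx, which multiplied by dy ∧ dz gives (4*x) dx ∧ dy ∧ dz
  d(-2*w*z + 2*x^2) includes (∂/∂w)(-2*w*z + 2*x^2) dw = (-2*z) dw, which multiplied by dy ∧ dz gives (-2*z) dy ∧ dz ∧ dw
  d(-3*w^2 - 3*y*z - 2*z^2) includes (∂/∂z)(-3*w^2 - 3*y*z - 2*z^2) dz = (-3*y - 4*z) dz, which multiplied by dy ∧ dw gives (3*y + 4*z) dy ∧ dz ∧ dw
Collecting like 3-forms: d(omega) = (3*x + 4*z) dx ∧ dy ∧ dz + (3*y + 2*z) dy ∧ dz ∧ dw.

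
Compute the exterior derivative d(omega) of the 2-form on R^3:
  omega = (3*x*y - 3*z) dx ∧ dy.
d(omega) = (-3) dx ∧ dy ∧ dz

For a 2-form omega = sum_{i<j} g_{ij} dx_i ∧ dx_j, the exterior derivative is
  d(omega) = sum_{i<j} d(g_{ij}) ∧ dx_i ∧ dx_j = sum_{i<j, k} (∂g_{ij}/∂x_k) dx_k ∧ dx_i ∧ dx_j.
Expand each term, using dx_k ∧ dx_i ∧ dx_j = sgn(permutation) dx_{(a)} ∧ dx_{(b)} ∧ dx_{(c)} with (a < b < c) sorted:
  d(3*x*y - 3*z) includes (∂/∂z)(3*x*y - 3*z) dz = (-3) dz, which multiplied by dx ∧ dy gives (-3) dx ∧ dy ∧ dz
Collecting like 3-forms: d(omega) = (-3) dx ∧ dy ∧ dz.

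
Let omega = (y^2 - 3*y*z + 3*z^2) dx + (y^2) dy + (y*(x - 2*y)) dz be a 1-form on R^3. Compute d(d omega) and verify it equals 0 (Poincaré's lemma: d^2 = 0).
d(d omega) = 0

Step 1: d omega = sum_{i<j} (∂f_j/∂x_i - ∂f_i/∂x_j) dx_i ∧ dx_j:
  coeff of dx ∧ dy: -2*y + 3*z
  coeff of dx ∧ dz: 4*y - 6*z
  coeff of dy ∧ dz: x - 4*y
Step 2: Apply d again to each 2-form coefficient. The only possible 3-form in R^3 is dx ∧ dy ∧ dz, with coefficient
  ∂(coeff of dy∧dz)/∂x - ∂(coeff of dx∧dz)/∂y + ∂(coeff of dx∧dy)/∂z
  = ∂/∂x (x - 4*y) - ∂/∂y (4*y - 6*z) + ∂/∂z (-2*y + 3*z).
Each of these terms simplifies to sums of mixed partials that cancel in pairs. The result is 0 (by equality of mixed partials for smooth functions — Schwarz / Clairaut).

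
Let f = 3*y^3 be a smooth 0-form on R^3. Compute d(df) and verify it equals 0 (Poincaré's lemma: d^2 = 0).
d(df) = 0

Step 1: df = sum_i (∂f/∂x_i) dx_i = (0) dx + (9*y^2) dy + (0) dz.
Step 2: Apply d again. Using the 1-form formula, the coefficient of dx ∧ dy in d(df) is ∂^2 f/∂x ∂y - ∂^2 f/∂y ∂x = (0) - (0) = 0 (equality of mixed partials for smooth f).
Similarly for dx ∧ dz and dy ∧ dz — all coefficients vanish. So d(df) = 0.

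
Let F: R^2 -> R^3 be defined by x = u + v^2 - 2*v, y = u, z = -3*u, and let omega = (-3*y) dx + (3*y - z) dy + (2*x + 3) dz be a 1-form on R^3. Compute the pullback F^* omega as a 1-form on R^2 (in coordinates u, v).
F^* omega = (-3*u - 6*v^2 + 12*v - 9) du + (6*u*(1 - v)) dv

Using F^*(f dg) = (f ∘ F) d(g ∘ F), substitute each coordinate x_i by F_i(u, v) in f_i, and replace dx_i by d F_i = (∂F_i/∂u) du + (∂F_i/∂v) dv.
  For the x component: f_1(F) = -3*u; d F_1 = (1) du + (2*v - 2) dv
  For the y component: f_2(F) = 6*u; d F_2 = (1) du + (0) dv
  For the z component: f_3(F) = 2*u + 2*v^2 - 4*v + 3; d F_3 = (-3) du + (0) dv
Combining and collecting du, dv coefficients:
  coeff of du: -3*u - 6*v^2 + 12*v - 9
  coeff of dv: 6*u*(1 - v)
F^* omega = (-3*u - 6*v^2 + 12*v - 9) du + (6*u*(1 - v)) dv.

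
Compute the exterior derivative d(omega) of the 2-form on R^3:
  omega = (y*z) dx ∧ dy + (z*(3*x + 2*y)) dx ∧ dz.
d(omega) = (y - 2*z) dx ∧ dy ∧ dz

For a 2-form omega = sum_{i<j} g_{ij} dx_i ∧ dx_j, the exterior derivative is
  d(omega) = sum_{i<j} d(g_{ij}) ∧ dx_i ∧ dx_j = sum_{i<j, k} (∂g_{ij}/∂x_k) dx_k ∧ dx_i ∧ dx_j.
Expand each term, using dx_k ∧ dx_i ∧ dx_j = sgn(permutation) dx_{(a)} ∧ dx_{(b)} ∧ dx_{(c)} with (a < b < c) sorted:
  d(y*z) includes (∂/∂z)(y*z) dz = (y) dz, which multiplied by dx ∧ dy gives (y) dx ∧ dy ∧ dz
  d(z*(3*x + 2*y)) includes (∂/∂y)(z*(3*x + 2*y)) dy = (2*z) dy, which multiplied by dx ∧ dz gives (-2*z) dx ∧ dy ∧ dz
Collecting like 3-forms: d(omega) = (y - 2*z) dx ∧ dy ∧ dz.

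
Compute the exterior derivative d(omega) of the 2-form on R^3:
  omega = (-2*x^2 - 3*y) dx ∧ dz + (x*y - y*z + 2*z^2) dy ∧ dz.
d(omega) = (y + 3) dx ∧ dy ∧ dz

For a 2-form omega = sum_{i<j} g_{ij} dx_i ∧ dx_j, the exterior derivative is
  d(omega) = sum_{i<j} d(g_{ij}) ∧ dx_i ∧ dx_j = sum_{i<j, k} (∂g_{ij}/∂x_k) dx_k ∧ dx_i ∧ dx_j.
Expand each term, using dx_k ∧ dx_i ∧ dx_j = sgn(permutation) dx_{(a)} ∧ dx_{(b)} ∧ dx_{(c)} with (a < b < c) sorted:
  d(-2*x^2 - 3*y) includes (∂/∂y)(-2*x^2 - 3*y) dy = (-3) dy, which multiplied by dx ∧ dz gives (3) dx ∧ dy ∧ dz
  d(x*y - y*z + 2*z^2) includes (∂/∂x)(x*y - y*z + 2*z^2) dx = (y) dx, which multiplied by dy ∧ dz gives (y) dx ∧ dy ∧ dz
Collecting like 3-forms: d(omega) = (y + 3) dx ∧ dy ∧ dz.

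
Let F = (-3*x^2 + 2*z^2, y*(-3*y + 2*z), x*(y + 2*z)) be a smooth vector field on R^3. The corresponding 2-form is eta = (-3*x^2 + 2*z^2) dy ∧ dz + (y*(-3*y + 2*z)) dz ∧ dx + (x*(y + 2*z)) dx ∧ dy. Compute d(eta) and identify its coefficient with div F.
d(eta) = (-4*x - 6*y + 2*z) dx ∧ dy ∧ dz; div F = -4*x - 6*y + 2*z

For a 2-form in R^3 of the form above, applying d gives a 3-form with coefficient ∂P/∂x + ∂Q/∂y + ∂R/∂z:
  ∂P/∂x = -6*x
  ∂Q/∂y = -6*y + 2*z
  ∂R/∂z = 2*x
Sum = -4*x - 6*y + 2*z, which is exactly div F.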